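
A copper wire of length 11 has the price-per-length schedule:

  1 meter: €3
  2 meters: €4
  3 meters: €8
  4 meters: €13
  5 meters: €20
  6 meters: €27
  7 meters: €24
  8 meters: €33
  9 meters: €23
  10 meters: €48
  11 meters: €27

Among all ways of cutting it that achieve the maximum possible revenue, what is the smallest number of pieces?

Consider every possible first cut. r[k] is the best of p[i]+r[k−i] over all sellable i≤k.
r[1] = 3
r[2] = 6  (first piece 1, then r[1]=3)
r[3] = 9  (first piece 1, then r[2]=6)
r[4] = 13
r[5] = 20
r[6] = 27
r[7] = 30  (first piece 1, then r[6]=27)
r[8] = 33  (first piece 1, then r[7]=30)
r[9] = 36  (first piece 1, then r[8]=33)
r[10] = 48
r[11] = 51  (first piece 1, then r[10]=48)
Maximum revenue is €51.
Now minimize piece count subject to staying optimal: for each k, pieces[k] = 1 + min over i with p[i]+r[k−i]=r[k] of pieces[k−i].
pieces[8] = 1
pieces[9] = 2
pieces[10] = 1
pieces[11] = 2

2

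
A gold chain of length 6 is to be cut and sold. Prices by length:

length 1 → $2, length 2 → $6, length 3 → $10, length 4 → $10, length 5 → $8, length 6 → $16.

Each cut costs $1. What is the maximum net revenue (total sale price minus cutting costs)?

19

Consider every possible first cut. v[k] is the best of p[i]+v[k−i] over all sellable i≤k, charging 1 whenever i<k.
v[1] = 2
v[2] = max(2+2-1, 6+0) = 6
v[3] = max(2+6-1, 6+2-1, 10+0) = 10
v[4] = max(2+10-1, 6+6-1, 10+2-1, 10+0) = 11
v[5] = max(2+11-1, 6+10-1, 10+6-1, 10+2-1, 8+0) = 15
v[6] = max(2+15-1, 6+11-1, 10+10-1, 10+6-1, 8+2-1, 16+0) = 19
One optimal plan: pieces 3 + 3 (1 cut) → $20 − $1 = $19.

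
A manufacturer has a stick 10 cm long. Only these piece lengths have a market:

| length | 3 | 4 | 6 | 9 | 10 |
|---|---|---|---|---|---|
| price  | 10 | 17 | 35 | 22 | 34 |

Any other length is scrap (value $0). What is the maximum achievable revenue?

52

Let best[k] be the best obtainable value from length k. For each k, try every first piece i and keep the best of price[i] + best[k−i].
best[1] = 0
best[2] = 0
best[3] = 10
best[4] = max(10+0, 17+0) = 17
best[5] = max(10+0, 17+0) = 17
best[6] = max(10+10, 17+0, 35+0) = 35
best[7] = max(10+17, 17+10, 35+0) = 35
best[8] = max(10+17, 17+17, 35+0) = 35
best[9] = max(10+35, 17+17, 35+10, 22+0) = 45
best[10] = max(10+35, 17+35, 35+17, 22+0, 34+0) = 52
One optimal cutting: 6 + 4 → $52.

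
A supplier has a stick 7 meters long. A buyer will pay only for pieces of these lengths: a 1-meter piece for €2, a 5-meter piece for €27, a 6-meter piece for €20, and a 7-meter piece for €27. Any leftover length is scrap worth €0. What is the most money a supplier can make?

31

Build best[k] bottom-up: best[k] = max over allowed piece i of (p[i] + best[k−i]).
best[1] = 2
best[2] = 4  (first piece 1, then best[1]=2)
best[3] = 6  (first piece 1, then best[2]=4)
best[4] = 8  (first piece 1, then best[3]=6)
best[5] = max(2+8, 27+0) = 27
best[6] = max(2+27, 27+2, 20+0) = 29
best[7] = max(2+29, 27+4, 20+2, 27+0) = 31
One optimal cutting: 5 + 1 + 1 → €31.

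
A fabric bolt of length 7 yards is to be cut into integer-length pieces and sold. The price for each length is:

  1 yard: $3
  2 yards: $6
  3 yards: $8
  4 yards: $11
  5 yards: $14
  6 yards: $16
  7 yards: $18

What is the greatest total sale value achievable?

Consider every possible first cut. v[k] is the best of p[i]+v[k−i] over all sellable i≤k.
v[1] = 3
v[2] = 6  (first piece 1, then v[1]=3)
v[3] = 9  (first piece 1, then v[2]=6)
v[4] = 12  (first piece 1, then v[3]=9)
v[5] = 15  (first piece 1, then v[4]=12)
v[6] = 18  (first piece 1, then v[5]=15)
v[7] = 21  (first piece 1, then v[6]=18)
One optimal cutting: 1 + 1 + 1 + 1 + 1 + 1 + 1 → $3 + $3 + $3 + $3 + $3 + $3 + $3 = $21.

21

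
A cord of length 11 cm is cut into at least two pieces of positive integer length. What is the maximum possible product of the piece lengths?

Fill prod[k] for k=2..11: at each k try every first piece i and multiply by the better of (k−i) uncut or prod[k−i].
prod[2] = 1*max(1,0) = 1*1 = 1
prod[3] = max(1*2, 2*1) = 2
prod[4] = max(1*3, 2*2, 3*1) = 4
prod[5] = max(1*4, 2*3, 3*2, 4*1) = 6
prod[6] = max(1*6, 2*4, 3*3, 4*2, 5*1) = 9
prod[7] = max(1*9, 2*6, 3*4, 4*3, 5*2, 6*1) = 12
prod[8] = max(1*12, 2*9, 3*6, …, 6*2, 7*1) = 18
prod[9] = max(1*18, 2*12, 3*9, …, 7*2, 8*1) = 27
prod[10] = max(1*27, 2*18, 3*12, …, 8*2, 9*1) = 36
prod[11] = max(1*36, 2*27, 3*18, …, 9*2, 10*1) = 54
One optimal split: 3 + 3 + 3 + 2; product 3*3*3*2 = 54.

54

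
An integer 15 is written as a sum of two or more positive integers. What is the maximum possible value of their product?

Fill g[k] for k=2..15: at each k try every first piece i and multiply by the better of (k−i) uncut or g[k−i].
g[2] = 1·max(1,0) = 1·1 = 1
g[3] = 1·max(2,1) = 1·2 = 2
g[4] = 2·max(2,1) = 2·2 = 4
g[5] = 2·max(3,2) = 2·3 = 6
g[6] = 3·max(3,2) = 3·3 = 9
g[7] = 2·max(5,6) = 2·6 = 12
g[8] = 2·max(6,9) = 2·9 = 18
g[9] = 3·max(6,9) = 3·9 = 27
g[10] = 2·max(8,18) = 2·18 = 36
g[11] = 2·max(9,27) = 2·27 = 54
g[12] = 3·max(9,27) = 3·27 = 81
g[13] = 2·max(11,54) = 2·54 = 108
g[14] = 2·max(12,81) = 2·81 = 162
g[15] = 3·max(12,81) = 3·81 = 243
One optimal split: 3 + 3 + 3 + 3 + 3; product 3·3·3·3·3 = 243.

243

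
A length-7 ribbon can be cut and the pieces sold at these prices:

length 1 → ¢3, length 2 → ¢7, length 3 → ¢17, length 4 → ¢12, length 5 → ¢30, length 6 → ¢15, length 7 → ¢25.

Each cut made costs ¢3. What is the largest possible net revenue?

Let r[k] be the best obtainable value from length k. For each k, try every first piece i and keep the best of price[i] + r[k−i] minus the 3 cut fee when i<k.
r[1] = 3
r[2] = 7
r[3] = 17
r[4] = 17  (first piece 1, then r[3]=17)
r[5] = 30
r[6] = 31  (first piece 3, then r[3]=17)
r[7] = 34  (first piece 2, then r[5]=30)
One optimal plan: pieces 5 + 2 (1 cut) → ¢37 − ¢3 = ¢34.

34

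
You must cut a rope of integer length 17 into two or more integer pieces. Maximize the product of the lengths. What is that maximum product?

Fill f[k] for k=2..17: at each k try every first piece i and multiply by the better of (k−i) uncut or f[k−i].
f[2] = 1*max(1,0) = 1*1 = 1
f[3] = max(1*2, 2*1) = 2
f[4] = max(1*3, 2*2, 3*1) = 4
f[5] = max(1*4, 2*3, 3*2, 4*1) = 6
f[6] = max(1*6, 2*4, 3*3, 4*2, 5*1) = 9
f[7] = max(1*9, 2*6, 3*4, 4*3, 5*2, 6*1) = 12
f[8] = max(1*12, 2*9, 3*6, …, 6*2, 7*1) = 18
f[9] = max(1*18, 2*12, 3*9, …, 7*2, 8*1) = 27
f[10] = max(1*27, 2*18, 3*12, …, 8*2, 9*1) = 36
f[11] = max(1*36, 2*27, 3*18, …, 9*2, 10*1) = 54
f[12] = max(1*54, 2*36, 3*27, …, 10*2, 11*1) = 81
f[13] = max(1*81, 2*54, 3*36, …, 11*2, 12*1) = 108
f[14] = max(1*108, 2*81, 3*54, …, 12*2, 13*1) = 162
f[15] = max(1*162, 2*108, 3*81, …, 13*2, 14*1) = 243
f[16] = max(1*243, 2*162, 3*108, …, 14*2, 15*1) = 324
f[17] = max(1*324, 2*243, 3*162, …, 15*2, 16*1) = 486
One optimal split: 3 + 3 + 3 + 3 + 3 + 2; product 3*3*3*3*3*2 = 486.

486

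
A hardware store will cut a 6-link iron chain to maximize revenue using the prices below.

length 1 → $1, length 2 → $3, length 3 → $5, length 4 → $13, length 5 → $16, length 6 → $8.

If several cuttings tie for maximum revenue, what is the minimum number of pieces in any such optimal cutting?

2

Let r[k] be the best obtainable value from length k. For each k, try every first piece i and keep the best of price[i] + r[k−i].
r[1] = 1
r[2] = 3
r[3] = 5
r[4] = 13
r[5] = 16
r[6] = 17  (first piece 1, then r[5]=16)
Maximum revenue is $17.
Now minimize piece count subject to staying optimal: for each k, pieces[k] = 1 + min over i with p[i]+r[k−i]=r[k] of pieces[k−i].
pieces[3] = 1
pieces[4] = 1
pieces[5] = 1
pieces[6] = 2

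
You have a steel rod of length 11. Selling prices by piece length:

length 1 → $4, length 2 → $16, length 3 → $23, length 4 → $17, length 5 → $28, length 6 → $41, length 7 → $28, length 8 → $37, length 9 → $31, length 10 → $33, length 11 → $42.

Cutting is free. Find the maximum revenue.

Let R[k] be the best obtainable value from length k. For each k, try every first piece i and keep the best of price[i] + R[k−i].
R[1] = 4
R[2] = max(4+4, 16+0) = 16
R[3] = max(4+16, 16+4, 23+0) = 23
R[4] = max(4+23, 16+16, 23+4, 17+0) = 32
R[5] = max(4+32, 16+23, 23+16, 17+4, 28+0) = 39
R[6] = max(4+39, 16+32, 23+23, 17+16, 28+4, 41+0) = 48
R[7] = max(4+48, 16+39, 23+32, …, 41+4, 28+0) = 55
R[8] = max(4+55, 16+48, 23+39, …, 28+4, 37+0) = 64
R[9] = max(4+64, 16+55, 23+48, …, 37+4, 31+0) = 71
R[10] = max(4+71, 16+64, 23+55, …, 31+4, 33+0) = 80
R[11] = max(4+80, 16+71, 23+64, …, 33+4, 42+0) = 87
One optimal cutting: 3 + 2 + 2 + 2 + 2 → $23 + $16 + $16 + $16 + $16 = $87.

87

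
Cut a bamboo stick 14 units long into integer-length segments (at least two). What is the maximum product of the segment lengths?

162

Define prod[k] = max over 1≤i<k of i · max(k−i, prod[k−i]); the inner max lets the remainder stay uncut if that's better.
prod[2] = 1×max(1,0) = 1×1 = 1
prod[3] = 1×max(2,1) = 1×2 = 2
prod[4] = 2×max(2,1) = 2×2 = 4
prod[5] = 2×max(3,2) = 2×3 = 6
prod[6] = 3×max(3,2) = 3×3 = 9
prod[7] = 2×max(5,6) = 2×6 = 12
prod[8] = 2×max(6,9) = 2×9 = 18
prod[9] = 3×max(6,9) = 3×9 = 27
prod[10] = 2×max(8,18) = 2×18 = 36
prod[11] = 2×max(9,27) = 2×27 = 54
prod[12] = 3×max(9,27) = 3×27 = 81
prod[13] = 2×max(11,54) = 2×54 = 108
prod[14] = 2×max(12,81) = 2×81 = 162
One optimal split: 3 + 3 + 3 + 3 + 2; product 3×3×3×3×2 = 162.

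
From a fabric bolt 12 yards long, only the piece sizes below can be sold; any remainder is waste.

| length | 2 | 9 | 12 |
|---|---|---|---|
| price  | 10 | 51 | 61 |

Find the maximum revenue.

Let f[k] be the best obtainable value from length k. For each k, try every first piece i and keep the best of price[i] + f[k−i].
f[1] = 0
f[2] = 10
f[3] = 10
f[4] = 20  (first piece 2, then f[2]=10)
f[5] = 20
f[6] = 30  (first piece 2, then f[4]=20)
f[7] = 30
f[8] = 40  (first piece 2, then f[6]=30)
f[9] = max(10+30, 51+0) = 51
f[10] = max(10+40, 51+0) = 51
f[11] = max(10+51, 51+10) = 61
f[12] = max(10+51, 51+10, 61+0) = 61
One optimal cutting: pieces 9 + 2 with 1 yard of scrap → $61.

61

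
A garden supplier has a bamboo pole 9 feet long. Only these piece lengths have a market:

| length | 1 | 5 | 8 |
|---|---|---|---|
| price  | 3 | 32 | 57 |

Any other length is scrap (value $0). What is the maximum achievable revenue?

Build r[k] bottom-up: r[k] = max over allowed piece i of (p[i] + r[k−i]).
r[1] = 3
r[2] = 6  (first piece 1, then r[1]=3)
r[3] = 9  (first piece 1, then r[2]=6)
r[4] = 12  (first piece 1, then r[3]=9)
r[5] = 32
r[6] = 35  (first piece 1, then r[5]=32)
r[7] = 38  (first piece 1, then r[6]=35)
r[8] = 57
r[9] = 60  (first piece 1, then r[8]=57)
One optimal cutting: 8 + 1 → $60.

60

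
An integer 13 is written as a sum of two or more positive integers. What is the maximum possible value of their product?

108

Define g[k] = max over 1≤i<k of i · max(k−i, g[k−i]); the inner max lets the remainder stay uncut if that's better.
Small cases: g[2]=1, g[3]=2, g[4]=4, g[5]=6.
g[6] = 3*max(3,2) = 3*3 = 9
g[7] = 2*max(5,6) = 2*6 = 12
g[8] = 2*max(6,9) = 2*9 = 18
g[9] = 3*max(6,9) = 3*9 = 27
g[10] = 2*max(8,18) = 2*18 = 36
g[11] = 2*max(9,27) = 2*27 = 54
g[12] = 3*max(9,27) = 3*27 = 81
g[13] = 2*max(11,54) = 2*54 = 108
One optimal split: 3 + 3 + 3 + 2 + 2; product 3*3*3*2*2 = 108.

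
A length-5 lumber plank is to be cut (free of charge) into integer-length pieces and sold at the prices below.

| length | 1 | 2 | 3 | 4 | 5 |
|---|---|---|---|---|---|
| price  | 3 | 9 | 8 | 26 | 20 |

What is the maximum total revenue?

Let v[k] be the best obtainable value from length k. For each k, try every first piece i and keep the best of price[i] + v[k−i].
v[1] = 3
v[2] = max(3+3, 9+0) = 9
v[3] = max(3+9, 9+3, 8+0) = 12
v[4] = max(3+12, 9+9, 8+3, 26+0) = 26
v[5] = max(3+26, 9+12, 8+9, 26+3, 20+0) = 29
One optimal cutting: 4 + 1 → $26 + $3 = $29.

29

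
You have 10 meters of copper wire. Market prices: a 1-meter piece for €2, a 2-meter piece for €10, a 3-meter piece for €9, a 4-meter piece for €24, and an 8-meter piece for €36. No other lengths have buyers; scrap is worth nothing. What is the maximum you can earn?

Consider every possible first cut. f[k] is the best of p[i]+f[k−i] over all sellable i≤k.
f[1] = 2
f[2] = 10
f[3] = 12  (first piece 1, then f[2]=10)
f[4] = 24
f[5] = 26  (first piece 1, then f[4]=24)
f[6] = 34  (first piece 2, then f[4]=24)
f[7] = 36  (first piece 1, then f[6]=34)
f[8] = 48  (first piece 4, then f[4]=24)
f[9] = 50  (first piece 1, then f[8]=48)
f[10] = 58  (first piece 2, then f[8]=48)
One optimal cutting: 4 + 4 + 2 → €58.

58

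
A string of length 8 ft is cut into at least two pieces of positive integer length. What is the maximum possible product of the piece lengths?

18

Let m[k] be the best product for length k (with at least one cut). For each first piece i, the rest contributes max(k−i, m[k−i]).
Small cases: m[2]=1, m[3]=2.
m[4] = 2·max(2,1) = 2·2 = 4
m[5] = 2·max(3,2) = 2·3 = 6
m[6] = 3·max(3,2) = 3·3 = 9
m[7] = 2·max(5,6) = 2·6 = 12
m[8] = 2·max(6,9) = 2·9 = 18
One optimal split: 3 + 3 + 2; product 3·3·2 = 18.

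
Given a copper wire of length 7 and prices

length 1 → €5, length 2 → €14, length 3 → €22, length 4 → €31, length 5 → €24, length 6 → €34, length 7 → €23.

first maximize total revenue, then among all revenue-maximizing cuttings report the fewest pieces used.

Let r[k] be the best obtainable value from length k. For each k, try every first piece i and keep the best of price[i] + r[k−i].
r[1] = 5
r[2] = max(5+5, 14+0) = 14
r[3] = max(5+14, 14+5, 22+0) = 22
r[4] = max(5+22, 14+14, 22+5, 31+0) = 31
r[5] = max(5+31, 14+22, 22+14, 31+5, 24+0) = 36
r[6] = max(5+36, 14+31, 22+22, 31+14, 24+5, 34+0) = 45
r[7] = max(5+45, 14+36, 22+31, …, 34+5, 23+0) = 53
Maximum revenue is €53.
Now minimize piece count subject to staying optimal: for each k, pieces[k] = 1 + min over i with p[i]+r[k−i]=r[k] of pieces[k−i].
pieces[4] = 1
pieces[5] = 2
pieces[6] = 2
pieces[7] = 2

2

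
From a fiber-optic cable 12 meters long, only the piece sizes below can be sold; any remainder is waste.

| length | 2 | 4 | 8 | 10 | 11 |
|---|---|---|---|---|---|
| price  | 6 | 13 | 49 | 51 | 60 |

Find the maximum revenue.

Build best[k] bottom-up: best[k] = max over allowed piece i of (p[i] + best[k−i]).
best[1] = 0
best[2] = 6
best[3] = 6
best[4] = max(6+6, 13+0) = 13
best[5] = max(6+6, 13+0) = 13
best[6] = max(6+13, 13+6) = 19
best[7] = max(6+13, 13+6) = 19
best[8] = max(6+19, 13+13, 49+0) = 49
best[9] = max(6+19, 13+13, 49+0) = 49
best[10] = max(6+49, 13+19, 49+6, 51+0) = 55
best[11] = max(6+49, 13+19, 49+6, 51+0, 60+0) = 60
best[12] = max(6+55, 13+49, 49+13, 51+6, 60+0) = 62
One optimal cutting: 8 + 4 → $62.

62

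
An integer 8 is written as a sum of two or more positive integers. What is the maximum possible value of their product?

18

Let P[k] be the best product for length k (with at least one cut). For each first piece i, the rest contributes max(k−i, P[k−i]).
P[2] = 1*max(1,0) = 1*1 = 1
P[3] = max(1*2, 2*1) = 2
P[4] = max(1*3, 2*2, 3*1) = 4
P[5] = max(1*4, 2*3, 3*2, 4*1) = 6
P[6] = max(1*6, 2*4, 3*3, 4*2, 5*1) = 9
P[7] = max(1*9, 2*6, 3*4, 4*3, 5*2, 6*1) = 12
P[8] = max(1*12, 2*9, 3*6, …, 6*2, 7*1) = 18
One optimal split: 3 + 3 + 2; product 3*3*2 = 18.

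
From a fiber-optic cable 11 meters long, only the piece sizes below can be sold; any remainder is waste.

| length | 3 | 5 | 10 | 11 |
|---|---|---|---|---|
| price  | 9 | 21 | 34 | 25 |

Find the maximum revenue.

Build f[k] bottom-up: f[k] = max over allowed piece i of (p[i] + f[k−i]).
f[1] = 0
f[2] = 0
f[3] = 9
f[4] = 9
f[5] = 21
f[6] = 21
f[7] = 21
f[8] = 30  (first piece 3, then f[5]=21)
f[9] = 30
f[10] = 42  (first piece 5, then f[5]=21)
f[11] = 42
One optimal cutting: pieces 5 + 5 with 1 meter of scrap → $42.

42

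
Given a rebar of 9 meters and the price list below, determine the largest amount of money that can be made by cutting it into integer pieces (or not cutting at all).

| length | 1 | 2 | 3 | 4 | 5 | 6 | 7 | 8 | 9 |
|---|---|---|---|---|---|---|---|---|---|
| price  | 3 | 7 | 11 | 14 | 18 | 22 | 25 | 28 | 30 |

Let v[k] be the best obtainable value from length k. For each k, try every first piece i and keep the best of price[i] + v[k−i].
v[1] = 3
v[2] = 7
v[3] = 11
v[4] = 14  (first piece 1, then v[3]=11)
v[5] = 18  (first piece 2, then v[3]=11)
v[6] = 22  (first piece 3, then v[3]=11)
v[7] = 25  (first piece 1, then v[6]=22)
v[8] = 29  (first piece 2, then v[6]=22)
v[9] = 33  (first piece 3, then v[6]=22)
One optimal cutting: 3 + 3 + 3 → ₹11 + ₹11 + ₹11 = ₹33.

33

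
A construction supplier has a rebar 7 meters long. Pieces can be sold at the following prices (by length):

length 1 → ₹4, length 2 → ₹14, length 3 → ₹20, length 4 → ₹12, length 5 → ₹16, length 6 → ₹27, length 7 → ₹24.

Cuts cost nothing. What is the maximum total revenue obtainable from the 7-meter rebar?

Consider every possible first cut. best[k] is the best of p[i]+best[k−i] over all sellable i≤k.
best[1] = 4
best[2] = max(4+4, 14+0) = 14
best[3] = max(4+14, 14+4, 20+0) = 20
best[4] = max(4+20, 14+14, 20+4, 12+0) = 28
best[5] = max(4+28, 14+20, 20+14, 12+4, 16+0) = 34
best[6] = max(4+34, 14+28, 20+20, 12+14, 16+4, 27+0) = 42
best[7] = max(4+42, 14+34, 20+28, …, 27+4, 24+0) = 48
One optimal cutting: 3 + 2 + 2 → ₹20 + ₹14 + ₹14 = ₹48.

48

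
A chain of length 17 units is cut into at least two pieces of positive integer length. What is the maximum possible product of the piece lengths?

486

Let P[k] be the best product for length k (with at least one cut). For each first piece i, the rest contributes max(k−i, P[k−i]).
P[2] = 1×max(1,0) = 1×1 = 1
P[3] = 1×max(2,1) = 1×2 = 2
P[4] = 2×max(2,1) = 2×2 = 4
P[5] = 2×max(3,2) = 2×3 = 6
P[6] = 3×max(3,2) = 3×3 = 9
P[7] = 2×max(5,6) = 2×6 = 12
P[8] = 2×max(6,9) = 2×9 = 18
P[9] = 3×max(6,9) = 3×9 = 27
P[10] = 2×max(8,18) = 2×18 = 36
P[11] = 2×max(9,27) = 2×27 = 54
P[12] = 3×max(9,27) = 3×27 = 81
P[13] = 2×max(11,54) = 2×54 = 108
P[14] = 2×max(12,81) = 2×81 = 162
P[15] = 3×max(12,81) = 3×81 = 243
P[16] = 2×max(14,162) = 2×162 = 324
P[17] = 2×max(15,243) = 2×243 = 486
One optimal split: 3 + 3 + 3 + 3 + 3 + 2; product 3×3×3×3×3×2 = 486.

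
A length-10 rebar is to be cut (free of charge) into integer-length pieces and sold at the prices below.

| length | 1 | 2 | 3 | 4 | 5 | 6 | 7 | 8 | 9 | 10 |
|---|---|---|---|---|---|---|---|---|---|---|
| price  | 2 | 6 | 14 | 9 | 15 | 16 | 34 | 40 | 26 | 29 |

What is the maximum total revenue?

Build v[k] bottom-up: v[k] = max over allowed piece i of (p[i] + v[k−i]).
v[1] = 2
v[2] = 6
v[3] = 14
v[4] = 16  (first piece 1, then v[3]=14)
v[5] = 20  (first piece 2, then v[3]=14)
v[6] = 28  (first piece 3, then v[3]=14)
v[7] = 34
v[8] = 40
v[9] = 42  (first piece 1, then v[8]=40)
v[10] = 48  (first piece 3, then v[7]=34)
One optimal cutting: 7 + 3 → ₹34 + ₹14 = ₹48.

48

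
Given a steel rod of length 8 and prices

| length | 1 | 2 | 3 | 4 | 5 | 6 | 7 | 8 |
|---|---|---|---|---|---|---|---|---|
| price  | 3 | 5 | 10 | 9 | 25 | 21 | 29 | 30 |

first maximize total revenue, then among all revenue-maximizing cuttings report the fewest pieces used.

Build r[k] bottom-up: r[k] = max over allowed piece i of (p[i] + r[k−i]).
r[1] = 3
r[2] = 6  (first piece 1, then r[1]=3)
r[3] = 10
r[4] = 13  (first piece 1, then r[3]=10)
r[5] = 25
r[6] = 28  (first piece 1, then r[5]=25)
r[7] = 31  (first piece 1, then r[6]=28)
r[8] = 35  (first piece 3, then r[5]=25)
Maximum revenue is $35.
Now minimize piece count subject to staying optimal: for each k, pieces[k] = 1 + min over i with p[i]+r[k−i]=r[k] of pieces[k−i].
pieces[5] = 1
pieces[6] = 2
pieces[7] = 3
pieces[8] = 2

2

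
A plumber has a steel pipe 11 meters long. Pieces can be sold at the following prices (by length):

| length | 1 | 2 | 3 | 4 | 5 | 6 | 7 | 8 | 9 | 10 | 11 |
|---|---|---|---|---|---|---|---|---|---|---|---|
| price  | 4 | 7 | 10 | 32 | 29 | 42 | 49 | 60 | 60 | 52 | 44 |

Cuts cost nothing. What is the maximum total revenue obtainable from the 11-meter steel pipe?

81

Let r[k] be the best obtainable value from length k. For each k, try every first piece i and keep the best of price[i] + r[k−i].
r[1] = 4
r[2] = 8  (first piece 1, then r[1]=4)
r[3] = 12  (first piece 1, then r[2]=8)
r[4] = 32
r[5] = 36  (first piece 1, then r[4]=32)
r[6] = 42
r[7] = 49
r[8] = 64  (first piece 4, then r[4]=32)
r[9] = 68  (first piece 1, then r[8]=64)
r[10] = 74  (first piece 4, then r[6]=42)
r[11] = 81  (first piece 4, then r[7]=49)
One optimal cutting: 7 + 4 → $49 + $32 = $81.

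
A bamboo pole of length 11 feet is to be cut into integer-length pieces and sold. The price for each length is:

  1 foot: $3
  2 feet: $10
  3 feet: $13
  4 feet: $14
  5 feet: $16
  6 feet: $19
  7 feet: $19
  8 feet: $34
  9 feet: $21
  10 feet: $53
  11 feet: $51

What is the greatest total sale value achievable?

Consider every possible first cut. v[k] is the best of p[i]+v[k−i] over all sellable i≤k.
v[1] = 3
v[2] = max(3+3, 10+0) = 10
v[3] = max(3+10, 10+3, 13+0) = 13
v[4] = max(3+13, 10+10, 13+3, 14+0) = 20
v[5] = max(3+20, 10+13, 13+10, 14+3, 16+0) = 23
v[6] = max(3+23, 10+20, 13+13, 14+10, 16+3, 19+0) = 30
v[7] = max(3+30, 10+23, 13+20, …, 19+3, 19+0) = 33
v[8] = max(3+33, 10+30, 13+23, …, 19+3, 34+0) = 40
v[9] = max(3+40, 10+33, 13+30, …, 34+3, 21+0) = 43
v[10] = max(3+43, 10+40, 13+33, …, 21+3, 53+0) = 53
v[11] = max(3+53, 10+43, 13+40, …, 53+3, 51+0) = 56
One optimal cutting: 10 + 1 → $53 + $3 = $56.

56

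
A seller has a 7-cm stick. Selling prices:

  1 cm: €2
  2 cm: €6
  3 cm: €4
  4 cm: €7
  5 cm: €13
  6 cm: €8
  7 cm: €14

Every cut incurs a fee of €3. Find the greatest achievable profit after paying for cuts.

16

Let r[k] be the best obtainable value from length k. For each k, try every first piece i and keep the best of price[i] + r[k−i] minus the 3 cut fee when i<k.
r[1] = 2
r[2] = 6
r[3] = 5  (first piece 1, then r[2]=6)
r[4] = 9  (first piece 2, then r[2]=6)
r[5] = 13
r[6] = 12  (first piece 1, then r[5]=13)
r[7] = 16  (first piece 2, then r[5]=13)
One optimal plan: pieces 5 + 2 (1 cut) → €19 − €3 = €16.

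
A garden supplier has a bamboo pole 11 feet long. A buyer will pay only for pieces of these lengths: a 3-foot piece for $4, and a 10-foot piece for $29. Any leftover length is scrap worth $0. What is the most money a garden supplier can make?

29

Build f[k] bottom-up: f[k] = max over allowed piece i of (p[i] + f[k−i]).
f[1] = 0
f[2] = 0
f[3] = 4
f[4] = 4
f[5] = 4
f[6] = 8  (first piece 3, then f[3]=4)
f[7] = 8
f[8] = 8
f[9] = 12  (first piece 3, then f[6]=8)
f[10] = 29
f[11] = 29
One optimal cutting: pieces 10 with 1 foot of scrap → $29.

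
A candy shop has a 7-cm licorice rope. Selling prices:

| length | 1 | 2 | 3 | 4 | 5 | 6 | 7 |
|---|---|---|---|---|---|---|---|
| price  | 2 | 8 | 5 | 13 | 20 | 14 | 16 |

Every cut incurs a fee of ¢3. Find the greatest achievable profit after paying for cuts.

Let net[k] be the best obtainable value from length k. For each k, try every first piece i and keep the best of price[i] + net[k−i] minus the 3 cut fee when i<k.
net[1] = 2
net[2] = max(2+2-3, 8+0) = 8
net[3] = max(2+8-3, 8+2-3, 5+0) = 7
net[4] = max(2+7-3, 8+8-3, 5+2-3, 13+0) = 13
net[5] = max(2+13-3, 8+7-3, 5+8-3, 13+2-3, 20+0) = 20
net[6] = max(2+20-3, 8+13-3, 5+7-3, 13+8-3, 20+2-3, 14+0) = 19
net[7] = max(2+19-3, 8+20-3, 5+13-3, …, 14+2-3, 16+0) = 25
One optimal plan: pieces 5 + 2 (1 cut) → ¢28 − ¢3 = ¢25.

25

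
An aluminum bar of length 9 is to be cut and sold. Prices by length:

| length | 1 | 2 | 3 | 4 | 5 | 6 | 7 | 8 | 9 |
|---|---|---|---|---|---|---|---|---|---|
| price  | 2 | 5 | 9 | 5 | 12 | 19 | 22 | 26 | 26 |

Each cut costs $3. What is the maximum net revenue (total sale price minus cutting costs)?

Consider every possible first cut. r[k] is the best of p[i]+r[k−i] over all sellable i≤k, charging 3 whenever i<k.
r[1] = 2
r[2] = max(2+2-3, 5+0) = 5
r[3] = max(2+5-3, 5+2-3, 9+0) = 9
r[4] = max(2+9-3, 5+5-3, 9+2-3, 5+0) = 8
r[5] = max(2+8-3, 5+9-3, 9+5-3, 5+2-3, 12+0) = 12
r[6] = max(2+12-3, 5+8-3, 9+9-3, 5+5-3, 12+2-3, 19+0) = 19
r[7] = max(2+19-3, 5+12-3, 9+8-3, …, 19+2-3, 22+0) = 22
r[8] = max(2+22-3, 5+19-3, 9+12-3, …, 22+2-3, 26+0) = 26
r[9] = max(2+26-3, 5+22-3, 9+19-3, …, 26+2-3, 26+0) = 26
Best is to make no cuts and sell whole for $26.

26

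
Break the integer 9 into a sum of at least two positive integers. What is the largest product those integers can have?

Let g[k] be the best product for length k (with at least one cut). For each first piece i, the rest contributes max(k−i, g[k−i]).
Small cases: g[2]=1, g[3]=2.
g[4] = max(1·3, 2·2, 3·1) = 4
g[5] = max(1·4, 2·3, 3·2, 4·1) = 6
g[6] = max(1·6, 2·4, 3·3, 4·2, 5·1) = 9
g[7] = max(1·9, 2·6, 3·4, 4·3, 5·2, 6·1) = 12
g[8] = max(1·12, 2·9, 3·6, …, 6·2, 7·1) = 18
g[9] = max(1·18, 2·12, 3·9, …, 7·2, 8·1) = 27
One optimal split: 3 + 3 + 3; product 3·3·3 = 27.

27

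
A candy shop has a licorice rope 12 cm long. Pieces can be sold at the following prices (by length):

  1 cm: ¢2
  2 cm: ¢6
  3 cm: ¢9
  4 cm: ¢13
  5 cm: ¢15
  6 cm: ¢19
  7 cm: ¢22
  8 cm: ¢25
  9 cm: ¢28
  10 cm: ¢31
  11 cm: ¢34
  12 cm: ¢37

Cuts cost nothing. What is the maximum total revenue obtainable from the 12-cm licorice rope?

39

Let r[k] be the best obtainable value from length k. For each k, try every first piece i and keep the best of price[i] + r[k−i].
r[1] = 2
r[2] = 6
r[3] = 9
r[4] = 13
r[5] = 15  (first piece 1, then r[4]=13)
r[6] = 19  (first piece 2, then r[4]=13)
r[7] = 22  (first piece 3, then r[4]=13)
r[8] = 26  (first piece 4, then r[4]=13)
r[9] = 28  (first piece 1, then r[8]=26)
r[10] = 32  (first piece 2, then r[8]=26)
r[11] = 35  (first piece 3, then r[8]=26)
r[12] = 39  (first piece 4, then r[8]=26)
One optimal cutting: 4 + 4 + 4 → ¢13 + ¢13 + ¢13 = ¢39.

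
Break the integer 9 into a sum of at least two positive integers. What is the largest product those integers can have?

Let m[k] be the best product for length k (with at least one cut). For each first piece i, the rest contributes max(k−i, m[k−i]).
m[2] = 1·max(1,0) = 1·1 = 1
m[3] = 1·max(2,1) = 1·2 = 2
m[4] = 2·max(2,1) = 2·2 = 4
m[5] = 2·max(3,2) = 2·3 = 6
m[6] = 3·max(3,2) = 3·3 = 9
m[7] = 2·max(5,6) = 2·6 = 12
m[8] = 2·max(6,9) = 2·9 = 18
m[9] = 3·max(6,9) = 3·9 = 27
One optimal split: 3 + 3 + 3; product 3·3·3 = 27.

27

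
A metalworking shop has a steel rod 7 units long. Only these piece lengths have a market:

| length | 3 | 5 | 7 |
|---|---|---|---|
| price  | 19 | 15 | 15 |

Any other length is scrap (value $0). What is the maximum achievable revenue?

Consider every possible first cut. r[k] is the best of p[i]+r[k−i] over all sellable i≤k.
r[1] = 0
r[2] = 0
r[3] = 19
r[4] = 19
r[5] = 19
r[6] = 38  (first piece 3, then r[3]=19)
r[7] = 38
One optimal cutting: pieces 3 + 3 with 1 unit of scrap → $38.

38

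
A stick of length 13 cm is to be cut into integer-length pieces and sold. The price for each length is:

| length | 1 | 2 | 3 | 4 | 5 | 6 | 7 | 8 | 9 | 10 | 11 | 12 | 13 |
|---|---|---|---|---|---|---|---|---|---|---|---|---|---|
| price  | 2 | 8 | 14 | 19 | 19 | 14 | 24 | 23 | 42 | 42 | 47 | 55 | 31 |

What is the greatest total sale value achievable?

Consider every possible first cut. best[k] is the best of p[i]+best[k−i] over all sellable i≤k.
best[1] = 2
best[2] = 8
best[3] = 14
best[4] = 19
best[5] = 22  (first piece 2, then best[3]=14)
best[6] = 28  (first piece 3, then best[3]=14)
best[7] = 33  (first piece 3, then best[4]=19)
best[8] = 38  (first piece 4, then best[4]=19)
best[9] = 42  (first piece 3, then best[6]=28)
best[10] = 47  (first piece 3, then best[7]=33)
best[11] = 52  (first piece 3, then best[8]=38)
best[12] = 57  (first piece 4, then best[8]=38)
best[13] = 61  (first piece 3, then best[10]=47)
One optimal cutting: 4 + 3 + 3 + 3 → $19 + $14 + $14 + $14 = $61.

61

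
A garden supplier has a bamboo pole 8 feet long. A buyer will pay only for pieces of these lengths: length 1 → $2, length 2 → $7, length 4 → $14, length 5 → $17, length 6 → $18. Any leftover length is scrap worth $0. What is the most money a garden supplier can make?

Consider every possible first cut. f[k] is the best of p[i]+f[k−i] over all sellable i≤k.
f[1] = 2
f[2] = max(2+2, 7+0) = 7
f[3] = max(2+7, 7+2) = 9
f[4] = max(2+9, 7+7, 14+0) = 14
f[5] = max(2+14, 7+9, 14+2, 17+0) = 17
f[6] = max(2+17, 7+14, 14+7, 17+2, 18+0) = 21
f[7] = max(2+21, 7+17, 14+9, 17+7, 18+2) = 24
f[8] = max(2+24, 7+21, 14+14, 17+9, 18+7) = 28
One optimal cutting: 2 + 2 + 2 + 2 → $28.

28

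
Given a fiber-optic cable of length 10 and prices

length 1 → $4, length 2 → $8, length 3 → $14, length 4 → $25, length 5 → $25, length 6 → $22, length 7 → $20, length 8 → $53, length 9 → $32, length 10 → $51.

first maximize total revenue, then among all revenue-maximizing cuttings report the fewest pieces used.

Build r[k] bottom-up: r[k] = max over allowed piece i of (p[i] + r[k−i]).
r[1] = 4
r[2] = max(4+4, 8+0) = 8
r[3] = max(4+8, 8+4, 14+0) = 14
r[4] = max(4+14, 8+8, 14+4, 25+0) = 25
r[5] = max(4+25, 8+14, 14+8, 25+4, 25+0) = 29
r[6] = max(4+29, 8+25, 14+14, 25+8, 25+4, 22+0) = 33
r[7] = max(4+33, 8+29, 14+25, …, 22+4, 20+0) = 39
r[8] = max(4+39, 8+33, 14+29, …, 20+4, 53+0) = 53
r[9] = max(4+53, 8+39, 14+33, …, 53+4, 32+0) = 57
r[10] = max(4+57, 8+53, 14+39, …, 32+4, 51+0) = 61
Maximum revenue is $61.
Now minimize piece count subject to staying optimal: for each k, pieces[k] = 1 + min over i with p[i]+r[k−i]=r[k] of pieces[k−i].
pieces[7] = 2
pieces[8] = 1
pieces[9] = 2
pieces[10] = 2

2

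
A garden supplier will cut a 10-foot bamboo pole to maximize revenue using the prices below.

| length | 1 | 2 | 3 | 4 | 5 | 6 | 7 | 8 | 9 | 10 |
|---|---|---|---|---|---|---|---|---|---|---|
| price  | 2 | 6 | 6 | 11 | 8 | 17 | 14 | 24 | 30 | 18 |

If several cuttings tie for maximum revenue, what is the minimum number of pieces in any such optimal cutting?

2

Let r[k] be the best obtainable value from length k. For each k, try every first piece i and keep the best of price[i] + r[k−i].
r[1] = 2
r[2] = max(2+2, 6+0) = 6
r[3] = max(2+6, 6+2, 6+0) = 8
r[4] = max(2+8, 6+6, 6+2, 11+0) = 12
r[5] = max(2+12, 6+8, 6+6, 11+2, 8+0) = 14
r[6] = max(2+14, 6+12, 6+8, 11+6, 8+2, 17+0) = 18
r[7] = max(2+18, 6+14, 6+12, …, 17+2, 14+0) = 20
r[8] = max(2+20, 6+18, 6+14, …, 14+2, 24+0) = 24
r[9] = max(2+24, 6+20, 6+18, …, 24+2, 30+0) = 30
r[10] = max(2+30, 6+24, 6+20, …, 30+2, 18+0) = 32
Maximum revenue is $32.
Now minimize piece count subject to staying optimal: for each k, pieces[k] = 1 + min over i with p[i]+r[k−i]=r[k] of pieces[k−i].
pieces[7] = 4
pieces[8] = 1
pieces[9] = 1
pieces[10] = 2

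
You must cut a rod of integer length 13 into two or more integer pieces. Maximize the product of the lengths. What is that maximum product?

108

Define f[k] = max over 1≤i<k of i · max(k−i, f[k−i]); the inner max lets the remainder stay uncut if that's better.
Small cases: f[2]=1, f[3]=2, f[4]=4, f[5]=6.
f[6] = 3*max(3,2) = 3*3 = 9
f[7] = 2*max(5,6) = 2*6 = 12
f[8] = 2*max(6,9) = 2*9 = 18
f[9] = 3*max(6,9) = 3*9 = 27
f[10] = 2*max(8,18) = 2*18 = 36
f[11] = 2*max(9,27) = 2*27 = 54
f[12] = 3*max(9,27) = 3*27 = 81
f[13] = 2*max(11,54) = 2*54 = 108
One optimal split: 3 + 3 + 3 + 2 + 2; product 3*3*3*2*2 = 108.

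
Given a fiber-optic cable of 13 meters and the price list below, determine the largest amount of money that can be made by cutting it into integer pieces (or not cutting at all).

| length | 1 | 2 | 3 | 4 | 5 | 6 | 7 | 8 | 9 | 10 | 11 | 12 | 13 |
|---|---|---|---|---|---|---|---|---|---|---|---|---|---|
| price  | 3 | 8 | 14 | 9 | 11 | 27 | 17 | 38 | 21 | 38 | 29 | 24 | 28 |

Let R[k] be the best obtainable value from length k. For each k, try every first piece i and keep the best of price[i] + R[k−i].
R[1] = 3
R[2] = max(3+3, 8+0) = 8
R[3] = max(3+8, 8+3, 14+0) = 14
R[4] = max(3+14, 8+8, 14+3, 9+0) = 17
R[5] = max(3+17, 8+14, 14+8, 9+3, 11+0) = 22
R[6] = max(3+22, 8+17, 14+14, 9+8, 11+3, 27+0) = 28
R[7] = max(3+28, 8+22, 14+17, …, 27+3, 17+0) = 31
R[8] = max(3+31, 8+28, 14+22, …, 17+3, 38+0) = 38
R[9] = max(3+38, 8+31, 14+28, …, 38+3, 21+0) = 42
R[10] = max(3+42, 8+38, 14+31, …, 21+3, 38+0) = 46
R[11] = max(3+46, 8+42, 14+38, …, 38+3, 29+0) = 52
R[12] = max(3+52, 8+46, 14+42, …, 29+3, 24+0) = 56
R[13] = max(3+56, 8+52, 14+46, …, 24+3, 28+0) = 60
One optimal cutting: 8 + 3 + 2 → $38 + $14 + $8 = $60.

60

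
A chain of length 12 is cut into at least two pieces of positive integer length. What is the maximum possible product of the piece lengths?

Define g[k] = max over 1≤i<k of i · max(k−i, g[k−i]); the inner max lets the remainder stay uncut if that's better.
g[2] = 1*max(1,0) = 1*1 = 1
g[3] = 1*max(2,1) = 1*2 = 2
g[4] = 2*max(2,1) = 2*2 = 4
g[5] = 2*max(3,2) = 2*3 = 6
g[6] = 3*max(3,2) = 3*3 = 9
g[7] = 2*max(5,6) = 2*6 = 12
g[8] = 2*max(6,9) = 2*9 = 18
g[9] = 3*max(6,9) = 3*9 = 27
g[10] = 2*max(8,18) = 2*18 = 36
g[11] = 2*max(9,27) = 2*27 = 54
g[12] = 3*max(9,27) = 3*27 = 81
One optimal split: 3 + 3 + 3 + 3; product 3*3*3*3 = 81.

81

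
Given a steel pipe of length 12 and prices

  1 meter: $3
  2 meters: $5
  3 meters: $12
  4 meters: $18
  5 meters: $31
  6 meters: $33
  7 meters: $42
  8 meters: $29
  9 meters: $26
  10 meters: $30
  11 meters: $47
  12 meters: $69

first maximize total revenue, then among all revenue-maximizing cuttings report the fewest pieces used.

Consider every possible first cut. r[k] is the best of p[i]+r[k−i] over all sellable i≤k.
r[1] = 3
r[2] = 6  (first piece 1, then r[1]=3)
r[3] = 12
r[4] = 18
r[5] = 31
r[6] = 34  (first piece 1, then r[5]=31)
r[7] = 42
r[8] = 45  (first piece 1, then r[7]=42)
r[9] = 49  (first piece 4, then r[5]=31)
r[10] = 62  (first piece 5, then r[5]=31)
r[11] = 65  (first piece 1, then r[10]=62)
r[12] = 73  (first piece 5, then r[7]=42)
Maximum revenue is $73.
Now minimize piece count subject to staying optimal: for each k, pieces[k] = 1 + min over i with p[i]+r[k−i]=r[k] of pieces[k−i].
pieces[9] = 2
pieces[10] = 2
pieces[11] = 3
pieces[12] = 2

2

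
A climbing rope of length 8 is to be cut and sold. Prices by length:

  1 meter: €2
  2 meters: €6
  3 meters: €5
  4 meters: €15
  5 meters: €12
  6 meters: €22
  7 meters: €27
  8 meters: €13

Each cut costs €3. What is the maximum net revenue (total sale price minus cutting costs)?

27

Consider every possible first cut. v[k] is the best of p[i]+v[k−i] over all sellable i≤k, charging 3 whenever i<k.
v[1] = 2
v[2] = 6
v[3] = 5  (first piece 1, then v[2]=6)
v[4] = 15
v[5] = 14  (first piece 1, then v[4]=15)
v[6] = 22
v[7] = 27
v[8] = 27  (first piece 4, then v[4]=15)
One optimal plan: pieces 4 + 4 (1 cut) → €30 − €3 = €27.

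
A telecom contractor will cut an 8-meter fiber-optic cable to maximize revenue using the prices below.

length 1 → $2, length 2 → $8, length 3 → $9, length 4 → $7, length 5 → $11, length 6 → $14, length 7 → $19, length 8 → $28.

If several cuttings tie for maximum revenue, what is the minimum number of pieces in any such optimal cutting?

Consider every possible first cut. r[k] is the best of p[i]+r[k−i] over all sellable i≤k.
r[1] = 2
r[2] = 8
r[3] = 10  (first piece 1, then r[2]=8)
r[4] = 16  (first piece 2, then r[2]=8)
r[5] = 18  (first piece 1, then r[4]=16)
r[6] = 24  (first piece 2, then r[4]=16)
r[7] = 26  (first piece 1, then r[6]=24)
r[8] = 32  (first piece 2, then r[6]=24)
Maximum revenue is $32.
Now minimize piece count subject to staying optimal: for each k, pieces[k] = 1 + min over i with p[i]+r[k−i]=r[k] of pieces[k−i].
pieces[5] = 3
pieces[6] = 3
pieces[7] = 4
pieces[8] = 4

4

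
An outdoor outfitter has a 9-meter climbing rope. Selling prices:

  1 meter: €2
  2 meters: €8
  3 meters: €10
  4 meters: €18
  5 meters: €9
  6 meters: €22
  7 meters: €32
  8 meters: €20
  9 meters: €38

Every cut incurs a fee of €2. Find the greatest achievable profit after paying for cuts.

Build net[k] bottom-up: net[k] = max over allowed piece i of (p[i] + net[k−i]) − 2 per cut.
net[1] = 2
net[2] = 8
net[3] = 10
net[4] = 18
net[5] = 18  (first piece 1, then net[4]=18)
net[6] = 24  (first piece 2, then net[4]=18)
net[7] = 32
net[8] = 34  (first piece 4, then net[4]=18)
net[9] = 38  (first piece 2, then net[7]=32)
One optimal plan: pieces 7 + 2 (1 cut) → €40 − €2 = €38.

38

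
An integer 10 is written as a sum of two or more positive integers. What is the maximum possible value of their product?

36

Fill m[k] for k=2..10: at each k try every first piece i and multiply by the better of (k−i) uncut or m[k−i].
m[2] = 1×max(1,0) = 1×1 = 1
m[3] = 1×max(2,1) = 1×2 = 2
m[4] = 2×max(2,1) = 2×2 = 4
m[5] = 2×max(3,2) = 2×3 = 6
m[6] = 3×max(3,2) = 3×3 = 9
m[7] = 2×max(5,6) = 2×6 = 12
m[8] = 2×max(6,9) = 2×9 = 18
m[9] = 3×max(6,9) = 3×9 = 27
m[10] = 2×max(8,18) = 2×18 = 36
One optimal split: 3 + 3 + 2 + 2; product 3×3×2×2 = 36.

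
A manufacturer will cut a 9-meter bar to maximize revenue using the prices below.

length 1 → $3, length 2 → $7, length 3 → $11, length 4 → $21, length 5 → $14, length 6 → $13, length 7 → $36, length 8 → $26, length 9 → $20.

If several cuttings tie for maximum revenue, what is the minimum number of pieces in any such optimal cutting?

3

Let r[k] be the best obtainable value from length k. For each k, try every first piece i and keep the best of price[i] + r[k−i].
r[1] = 3
r[2] = max(3+3, 7+0) = 7
r[3] = max(3+7, 7+3, 11+0) = 11
r[4] = max(3+11, 7+7, 11+3, 21+0) = 21
r[5] = max(3+21, 7+11, 11+7, 21+3, 14+0) = 24
r[6] = max(3+24, 7+21, 11+11, 21+7, 14+3, 13+0) = 28
r[7] = max(3+28, 7+24, 11+21, …, 13+3, 36+0) = 36
r[8] = max(3+36, 7+28, 11+24, …, 36+3, 26+0) = 42
r[9] = max(3+42, 7+36, 11+28, …, 26+3, 20+0) = 45
Maximum revenue is $45.
Now minimize piece count subject to staying optimal: for each k, pieces[k] = 1 + min over i with p[i]+r[k−i]=r[k] of pieces[k−i].
pieces[6] = 2
pieces[7] = 1
pieces[8] = 2
pieces[9] = 3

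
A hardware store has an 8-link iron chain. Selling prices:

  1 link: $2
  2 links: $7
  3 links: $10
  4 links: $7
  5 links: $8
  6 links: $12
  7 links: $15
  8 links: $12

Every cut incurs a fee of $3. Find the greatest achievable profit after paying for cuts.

Let r[k] be the best obtainable value from length k. For each k, try every first piece i and keep the best of price[i] + r[k−i] minus the 3 cut fee when i<k.
r[1] = 2
r[2] = 7
r[3] = 10
r[4] = 11  (first piece 2, then r[2]=7)
r[5] = 14  (first piece 2, then r[3]=10)
r[6] = 17  (first piece 3, then r[3]=10)
r[7] = 18  (first piece 2, then r[5]=14)
r[8] = 21  (first piece 2, then r[6]=17)
One optimal plan: pieces 3 + 3 + 2 (2 cuts) → $27 − $6 = $21.

21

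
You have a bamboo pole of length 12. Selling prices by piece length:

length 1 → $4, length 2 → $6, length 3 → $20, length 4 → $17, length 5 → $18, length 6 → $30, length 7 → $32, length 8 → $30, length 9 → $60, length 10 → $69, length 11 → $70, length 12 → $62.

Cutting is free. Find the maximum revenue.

Consider every possible first cut. best[k] is the best of p[i]+best[k−i] over all sellable i≤k.
best[1] = 4
best[2] = 8  (first piece 1, then best[1]=4)
best[3] = 20
best[4] = 24  (first piece 1, then best[3]=20)
best[5] = 28  (first piece 1, then best[4]=24)
best[6] = 40  (first piece 3, then best[3]=20)
best[7] = 44  (first piece 1, then best[6]=40)
best[8] = 48  (first piece 1, then best[7]=44)
best[9] = 60  (first piece 3, then best[6]=40)
best[10] = 69
best[11] = 73  (first piece 1, then best[10]=69)
best[12] = 80  (first piece 3, then best[9]=60)
One optimal cutting: 3 + 3 + 3 + 3 → $20 + $20 + $20 + $20 = $80.

80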